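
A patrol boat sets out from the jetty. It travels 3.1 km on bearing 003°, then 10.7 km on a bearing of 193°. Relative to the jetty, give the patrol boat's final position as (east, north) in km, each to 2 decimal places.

Leg 1 (003°, 3.1 km): east 3.1 sin 3° = 0.16, north 3.1 cos 3° = 3.10
Leg 2 (193°, 10.7 km): east 10.7 sin 193° = -2.41, north 10.7 cos 193° = -10.43
Summing: -2.24 km east, -7.33 km north → (-2.24, -7.33).

(-2.24, -7.33)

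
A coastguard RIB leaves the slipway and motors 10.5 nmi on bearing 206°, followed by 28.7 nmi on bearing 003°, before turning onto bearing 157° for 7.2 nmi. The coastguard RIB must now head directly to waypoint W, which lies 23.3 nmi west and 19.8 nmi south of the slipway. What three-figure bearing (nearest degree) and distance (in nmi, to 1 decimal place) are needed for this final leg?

215°, 39.7 nmi

Leg 1 (206°, 10.5 nmi): east 10.5 sin 206° = -4.60, north 10.5 cos 206° = -9.44
Leg 2 (003°, 28.7 nmi): east 28.7 sin 3° = 1.50, north 28.7 cos 3° = 28.66
Leg 3 (157°, 7.2 nmi): east 7.2 sin 157° = 2.81, north 7.2 cos 157° = -6.63
Current position: (-0.29, 12.60). Target: (-23.3, -19.8). Remaining: Δeast = -23.01, Δnorth = -32.40.
Bearing = atan2(-23.01, -32.40) mod 360° = 215.39°; distance = √((-23.01)² + (-32.40)²) = 39.737 nmi.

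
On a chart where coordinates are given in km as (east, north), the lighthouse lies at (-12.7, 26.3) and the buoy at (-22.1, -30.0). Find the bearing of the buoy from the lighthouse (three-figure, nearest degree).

Δeast = -22.1 − -12.7 = -9.40; Δnorth = -30.0 − 26.3 = -56.30.
Bearing = atan2(Δeast, Δnorth) mod 360° = 189.48° ≈ 189°.

189°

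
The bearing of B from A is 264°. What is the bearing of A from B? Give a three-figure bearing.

084°

Back-bearing = 264° − 180° = 084°.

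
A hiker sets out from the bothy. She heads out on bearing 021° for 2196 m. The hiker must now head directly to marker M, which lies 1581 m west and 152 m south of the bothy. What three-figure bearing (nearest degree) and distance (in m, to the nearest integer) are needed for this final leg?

227°, 3234 m

Leg 1 (021°, 2196 m): east 2196 sin 21° = 786.98, north 2196 cos 21° = 2050.14
Current position: (786.98, 2050.14). Target: (-1581, -152). Remaining: Δeast = -2367.98, Δnorth = -2202.14.
Bearing = atan2(-2367.98, -2202.14) mod 360° = 227.08°; distance = √((-2367.98)² + (-2202.14)²) = 3233.689 m.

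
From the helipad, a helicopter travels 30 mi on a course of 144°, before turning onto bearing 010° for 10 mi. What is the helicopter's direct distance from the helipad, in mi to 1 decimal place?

24.1 mi

Leg 1 (144°, 30 mi): east 30 sin 144° = 17.63, north 30 cos 144° = -24.27
Leg 2 (010°, 10 mi): east 10 sin 10° = 1.74, north 10 cos 10° = 9.85
Net: 19.37 east, -14.42 north. Distance = √((19.37)² + (-14.42)²) = 24.150 mi.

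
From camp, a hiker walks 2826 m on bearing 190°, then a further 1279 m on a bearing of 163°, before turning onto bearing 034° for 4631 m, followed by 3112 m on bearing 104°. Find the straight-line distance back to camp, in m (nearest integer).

Leg 1 (190°, 2826 m): east 2826 sin 190° = -490.73, north 2826 cos 190° = -2783.07
Leg 2 (163°, 1279 m): east 1279 sin 163° = 373.94, north 1279 cos 163° = -1223.11
Leg 3 (034°, 4631 m): east 4631 sin 34° = 2589.62, north 4631 cos 34° = 3839.27
Leg 4 (104°, 3112 m): east 3112 sin 104° = 3019.56, north 3112 cos 104° = -752.86
Net: 5492.40 east, -919.77 north. Distance = √((5492.40)² + (-919.77)²) = 5568.877 m.

5569 m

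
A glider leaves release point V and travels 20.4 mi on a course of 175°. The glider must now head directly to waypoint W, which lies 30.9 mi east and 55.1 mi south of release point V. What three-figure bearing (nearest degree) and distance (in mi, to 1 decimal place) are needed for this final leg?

140°, 45.4 mi

Leg 1 (175°, 20.4 mi): east 20.4 sin 175° = 1.78, north 20.4 cos 175° = -20.32
Current position: (1.78, -20.32). Target: (30.9, -55.1). Remaining: Δeast = 29.12, Δnorth = -34.78.
Bearing = atan2(29.12, -34.78) mod 360° = 140.06°; distance = √((29.12)² + (-34.78)²) = 45.361 mi.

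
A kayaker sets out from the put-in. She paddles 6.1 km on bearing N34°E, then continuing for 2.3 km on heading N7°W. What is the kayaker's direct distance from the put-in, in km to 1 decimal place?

8.0 km

Leg 1 (N34°E, 6.1 km): east 6.1 sin 34° = 3.41, north 6.1 cos 34° = 5.06
Leg 2 (N7°W, 2.3 km): east 2.3 sin 353° = -0.28, north 2.3 cos 353° = 2.28
Net: 3.13 east, 7.34 north. Distance = √((3.13)² + (7.34)²) = 7.980 km.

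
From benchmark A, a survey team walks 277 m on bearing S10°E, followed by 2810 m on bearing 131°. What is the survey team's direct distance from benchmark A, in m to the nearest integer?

3030 m

Leg 1 (S10°E, 277 m): east 277 sin 170° = 48.10, north 277 cos 170° = -272.79
Leg 2 (131°, 2810 m): east 2810 sin 131° = 2120.73, north 2810 cos 131° = -1843.53
Net: 2168.83 east, -2116.32 north. Distance = √((2168.83)² + (-2116.32)²) = 3030.288 m.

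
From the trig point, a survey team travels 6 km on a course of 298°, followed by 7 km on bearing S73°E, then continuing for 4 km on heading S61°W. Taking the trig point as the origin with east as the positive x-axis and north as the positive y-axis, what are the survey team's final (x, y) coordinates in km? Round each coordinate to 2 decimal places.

(-2.10, -1.17)

Leg 1 (298°, 6 km): east 6 sin 298° = -5.30, north 6 cos 298° = 2.82
Leg 2 (S73°E, 7 km): east 7 sin 107° = 6.69, north 7 cos 107° = -2.05
Leg 3 (S61°W, 4 km): east 4 sin 241° = -3.50, north 4 cos 241° = -1.94
Summing: -2.10 km east, -1.17 km north → (-2.10, -1.17).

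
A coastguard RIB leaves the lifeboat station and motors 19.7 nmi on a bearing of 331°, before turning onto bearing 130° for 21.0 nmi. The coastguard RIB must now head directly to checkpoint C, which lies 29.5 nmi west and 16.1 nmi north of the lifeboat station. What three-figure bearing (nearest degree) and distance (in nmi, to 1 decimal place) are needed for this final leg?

Leg 1 (331°, 19.7 nmi): east 19.7 sin 331° = -9.55, north 19.7 cos 331° = 17.23
Leg 2 (130°, 21.0 nmi): east 21.0 sin 130° = 16.09, north 21.0 cos 130° = -13.50
Current position: (6.54, 3.73). Target: (-29.5, 16.1). Remaining: Δeast = -36.04, Δnorth = 12.37.
Bearing = atan2(-36.04, 12.37) mod 360° = 288.94°; distance = √((-36.04)² + (12.37)²) = 38.100 nmi.

289°, 38.1 nmi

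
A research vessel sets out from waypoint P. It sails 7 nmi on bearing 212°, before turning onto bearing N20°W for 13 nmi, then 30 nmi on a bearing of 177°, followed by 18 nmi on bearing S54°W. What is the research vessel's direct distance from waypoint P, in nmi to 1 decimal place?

40.3 nmi

Leg 1 (212°, 7 nmi): east 7 sin 212° = -3.71, north 7 cos 212° = -5.94
Leg 2 (N20°W, 13 nmi): east 13 sin 340° = -4.45, north 13 cos 340° = 12.22
Leg 3 (177°, 30 nmi): east 30 sin 177° = 1.57, north 30 cos 177° = -29.96
Leg 4 (S54°W, 18 nmi): east 18 sin 234° = -14.56, north 18 cos 234° = -10.58
Net: -21.15 east, -34.26 north. Distance = √((-21.15)² + (-34.26)²) = 40.261 nmi.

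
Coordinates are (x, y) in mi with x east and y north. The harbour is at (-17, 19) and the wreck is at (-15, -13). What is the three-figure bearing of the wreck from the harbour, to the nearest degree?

176°

Δeast = -15 − -17 = 2.00; Δnorth = -13 − 19 = -32.00.
Bearing = atan2(Δeast, Δnorth) mod 360° = 176.42° ≈ 176°.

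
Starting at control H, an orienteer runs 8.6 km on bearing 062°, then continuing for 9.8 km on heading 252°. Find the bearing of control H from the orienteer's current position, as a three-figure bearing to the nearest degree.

Leg 1 (062°, 8.6 km): east 8.6 sin 62° = 7.59, north 8.6 cos 62° = 4.04
Leg 2 (252°, 9.8 km): east 9.8 sin 252° = -9.32, north 9.8 cos 252° = -3.03
Net displacement: -1.73 east, 1.01 north. Direction back to start is (1.73, -1.01): bearing = atan2(1.73, -1.01) mod 360° = 120.30° ≈ 120°.

120°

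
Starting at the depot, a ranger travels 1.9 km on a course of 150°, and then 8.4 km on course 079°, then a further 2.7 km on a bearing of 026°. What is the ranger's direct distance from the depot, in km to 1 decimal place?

10.6 km

Leg 1 (150°, 1.9 km): east 1.9 sin 150° = 0.95, north 1.9 cos 150° = -1.65
Leg 2 (079°, 8.4 km): east 8.4 sin 79° = 8.25, north 8.4 cos 79° = 1.60
Leg 3 (026°, 2.7 km): east 2.7 sin 26° = 1.18, north 2.7 cos 26° = 2.43
Net: 10.38 east, 2.38 north. Distance = √((10.38)² + (2.38)²) = 10.650 km.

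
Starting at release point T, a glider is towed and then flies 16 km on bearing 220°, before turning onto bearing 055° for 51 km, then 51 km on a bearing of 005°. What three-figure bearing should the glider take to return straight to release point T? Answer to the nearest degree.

Leg 1 (220°, 16 km): east 16 sin 220° = -10.28, north 16 cos 220° = -12.26
Leg 2 (055°, 51 km): east 51 sin 55° = 41.78, north 51 cos 55° = 29.25
Leg 3 (005°, 51 km): east 51 sin 5° = 4.44, north 51 cos 5° = 50.81
Net displacement: 35.94 east, 67.80 north. Direction back to start is (-35.94, -67.80): bearing = atan2(-35.94, -67.80) mod 360° = 207.93° ≈ 208°.

208°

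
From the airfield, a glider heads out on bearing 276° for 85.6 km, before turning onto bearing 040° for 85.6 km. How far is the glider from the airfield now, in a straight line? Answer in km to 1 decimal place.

Leg 1 (276°, 85.6 km): east 85.6 sin 276° = -85.13, north 85.6 cos 276° = 8.95
Leg 2 (040°, 85.6 km): east 85.6 sin 40° = 55.02, north 85.6 cos 40° = 65.57
Net: -30.11 east, 74.52 north. Distance = √((-30.11)² + (74.52)²) = 80.374 km.

80.4 km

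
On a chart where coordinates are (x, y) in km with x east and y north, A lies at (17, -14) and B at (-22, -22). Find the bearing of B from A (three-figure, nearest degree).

Δeast = -22 − 17 = -39.00; Δnorth = -22 − -14 = -8.00.
Bearing = atan2(Δeast, Δnorth) mod 360° = 258.41° ≈ 258°.

258°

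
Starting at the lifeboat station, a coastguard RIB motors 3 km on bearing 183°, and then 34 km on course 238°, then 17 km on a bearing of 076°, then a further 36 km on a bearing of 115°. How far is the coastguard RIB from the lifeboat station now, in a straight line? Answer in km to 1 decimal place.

37.9 km

Leg 1 (183°, 3 km): east 3 sin 183° = -0.16, north 3 cos 183° = -3.00
Leg 2 (238°, 34 km): east 34 sin 238° = -28.83, north 34 cos 238° = -18.02
Leg 3 (076°, 17 km): east 17 sin 76° = 16.50, north 17 cos 76° = 4.11
Leg 4 (115°, 36 km): east 36 sin 115° = 32.63, north 36 cos 115° = -15.21
Net: 20.13 east, -32.11 north. Distance = √((20.13)² + (-32.11)²) = 37.903 km.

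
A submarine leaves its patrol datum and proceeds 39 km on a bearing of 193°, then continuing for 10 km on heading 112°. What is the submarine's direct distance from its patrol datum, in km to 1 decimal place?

41.7 km

Leg 1 (193°, 39 km): east 39 sin 193° = -8.77, north 39 cos 193° = -38.00
Leg 2 (112°, 10 km): east 10 sin 112° = 9.27, north 10 cos 112° = -3.75
Net: 0.50 east, -41.75 north. Distance = √((0.50)² + (-41.75)²) = 41.749 km.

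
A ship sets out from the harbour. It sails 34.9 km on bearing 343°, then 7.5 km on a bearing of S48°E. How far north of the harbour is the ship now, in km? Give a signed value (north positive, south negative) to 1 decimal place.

28.4 km

Leg 1 (343°, 34.9 km): east 34.9 sin 343° = -10.20, north 34.9 cos 343° = 33.38
Leg 2 (S48°E, 7.5 km): east 7.5 sin 132° = 5.57, north 7.5 cos 132° = -5.02
Net north component: 28.36 km.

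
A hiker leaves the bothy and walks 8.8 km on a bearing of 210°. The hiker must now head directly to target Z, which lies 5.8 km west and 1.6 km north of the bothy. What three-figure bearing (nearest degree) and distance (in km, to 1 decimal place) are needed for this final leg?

Leg 1 (210°, 8.8 km): east 8.8 sin 210° = -4.40, north 8.8 cos 210° = -7.62
Current position: (-4.40, -7.62). Target: (-5.8, 1.6). Remaining: Δeast = -1.40, Δnorth = 9.22.
Bearing = atan2(-1.40, 9.22) mod 360° = 351.37°; distance = √((-1.40)² + (9.22)²) = 9.327 km.

351°, 9.3 km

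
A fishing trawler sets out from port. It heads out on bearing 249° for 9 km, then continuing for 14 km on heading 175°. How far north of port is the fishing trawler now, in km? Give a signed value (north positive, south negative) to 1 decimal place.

Leg 1 (249°, 9 km): east 9 sin 249° = -8.40, north 9 cos 249° = -3.23
Leg 2 (175°, 14 km): east 14 sin 175° = 1.22, north 14 cos 175° = -13.95
Net north component: -17.17 km.

-17.2 km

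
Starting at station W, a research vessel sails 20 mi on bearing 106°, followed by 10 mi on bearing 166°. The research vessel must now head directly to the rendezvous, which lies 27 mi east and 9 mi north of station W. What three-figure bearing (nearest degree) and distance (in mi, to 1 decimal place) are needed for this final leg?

Leg 1 (106°, 20 mi): east 20 sin 106° = 19.23, north 20 cos 106° = -5.51
Leg 2 (166°, 10 mi): east 10 sin 166° = 2.42, north 10 cos 166° = -9.70
Current position: (21.64, -15.22). Target: (27, 9). Remaining: Δeast = 5.36, Δnorth = 24.22.
Bearing = atan2(5.36, 24.22) mod 360° = 12.47°; distance = √((5.36)² + (24.22)²) = 24.801 mi.

012°, 24.8 mi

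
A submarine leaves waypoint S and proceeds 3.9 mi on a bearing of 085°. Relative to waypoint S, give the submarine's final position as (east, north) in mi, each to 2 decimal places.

(3.89, 0.34)

Leg 1 (085°, 3.9 mi): east 3.9 sin 85° = 3.89, north 3.9 cos 85° = 0.34
Summing: 3.89 mi east, 0.34 mi north → (3.89, 0.34).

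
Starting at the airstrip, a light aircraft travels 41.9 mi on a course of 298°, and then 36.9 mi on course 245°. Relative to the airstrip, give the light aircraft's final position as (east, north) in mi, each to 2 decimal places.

(-70.44, 4.08)

Leg 1 (298°, 41.9 mi): east 41.9 sin 298° = -37.00, north 41.9 cos 298° = 19.67
Leg 2 (245°, 36.9 mi): east 36.9 sin 245° = -33.44, north 36.9 cos 245° = -15.59
Summing: -70.44 mi east, 4.08 mi north → (-70.44, 4.08).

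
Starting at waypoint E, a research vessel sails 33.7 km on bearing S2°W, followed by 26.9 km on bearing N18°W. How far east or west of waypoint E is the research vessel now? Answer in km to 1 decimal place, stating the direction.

Leg 1 (S2°W, 33.7 km): east 33.7 sin 182° = -1.18, north 33.7 cos 182° = -33.68
Leg 2 (N18°W, 26.9 km): east 26.9 sin 342° = -8.31, north 26.9 cos 342° = 25.58
Net east component: -9.49 km.

9.5 km west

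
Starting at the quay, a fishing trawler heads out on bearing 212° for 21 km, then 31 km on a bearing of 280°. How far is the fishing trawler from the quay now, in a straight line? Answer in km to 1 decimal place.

Leg 1 (212°, 21 km): east 21 sin 212° = -11.13, north 21 cos 212° = -17.81
Leg 2 (280°, 31 km): east 31 sin 280° = -30.53, north 31 cos 280° = 5.38
Net: -41.66 east, -12.43 north. Distance = √((-41.66)² + (-12.43)²) = 43.471 km.

43.5 km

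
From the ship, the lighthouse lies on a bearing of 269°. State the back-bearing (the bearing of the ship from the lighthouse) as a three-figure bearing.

089°

Back-bearing = 269° − 180° = 089°.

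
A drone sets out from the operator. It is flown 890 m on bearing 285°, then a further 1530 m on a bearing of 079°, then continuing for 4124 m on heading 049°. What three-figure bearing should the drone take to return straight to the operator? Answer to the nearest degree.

229°

Leg 1 (285°, 890 m): east 890 sin 285° = -859.67, north 890 cos 285° = 230.35
Leg 2 (079°, 1530 m): east 1530 sin 79° = 1501.89, north 1530 cos 79° = 291.94
Leg 3 (049°, 4124 m): east 4124 sin 49° = 3112.42, north 4124 cos 49° = 2705.59
Net displacement: 3754.64 east, 3227.87 north. Direction back to start is (-3754.64, -3227.87): bearing = atan2(-3754.64, -3227.87) mod 360° = 229.31° ≈ 229°.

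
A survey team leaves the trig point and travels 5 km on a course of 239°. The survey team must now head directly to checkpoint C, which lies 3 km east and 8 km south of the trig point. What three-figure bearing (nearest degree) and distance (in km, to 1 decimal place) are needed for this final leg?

127°, 9.1 km

Leg 1 (239°, 5 km): east 5 sin 239° = -4.29, north 5 cos 239° = -2.58
Current position: (-4.29, -2.58). Target: (3, -8). Remaining: Δeast = 7.29, Δnorth = -5.42.
Bearing = atan2(7.29, -5.42) mod 360° = 126.67°; distance = √((7.29)² + (-5.42)²) = 9.084 km.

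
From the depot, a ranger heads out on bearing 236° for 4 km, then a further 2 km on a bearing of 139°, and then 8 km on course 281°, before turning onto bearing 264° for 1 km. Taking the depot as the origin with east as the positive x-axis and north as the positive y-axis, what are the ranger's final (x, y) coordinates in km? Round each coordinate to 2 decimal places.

(-10.85, -2.32)

Leg 1 (236°, 4 km): east 4 sin 236° = -3.32, north 4 cos 236° = -2.24
Leg 2 (139°, 2 km): east 2 sin 139° = 1.31, north 2 cos 139° = -1.51
Leg 3 (281°, 8 km): east 8 sin 281° = -7.85, north 8 cos 281° = 1.53
Leg 4 (264°, 1 km): east 1 sin 264° = -0.99, north 1 cos 264° = -0.10
Summing: -10.85 km east, -2.32 km north → (-10.85, -2.32).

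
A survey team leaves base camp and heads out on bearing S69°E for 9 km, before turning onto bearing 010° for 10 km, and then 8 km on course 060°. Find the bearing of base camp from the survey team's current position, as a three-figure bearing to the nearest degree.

Leg 1 (S69°E, 9 km): east 9 sin 111° = 8.40, north 9 cos 111° = -3.23
Leg 2 (010°, 10 km): east 10 sin 10° = 1.74, north 10 cos 10° = 9.85
Leg 3 (060°, 8 km): east 8 sin 60° = 6.93, north 8 cos 60° = 4.00
Net displacement: 17.07 east, 10.62 north. Direction back to start is (-17.07, -10.62): bearing = atan2(-17.07, -10.62) mod 360° = 238.10° ≈ 238°.

238°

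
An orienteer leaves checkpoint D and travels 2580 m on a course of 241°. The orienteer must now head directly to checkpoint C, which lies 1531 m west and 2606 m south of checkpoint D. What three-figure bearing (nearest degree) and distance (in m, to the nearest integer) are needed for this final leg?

152°, 1537 m

Leg 1 (241°, 2580 m): east 2580 sin 241° = -2256.52, north 2580 cos 241° = -1250.81
Current position: (-2256.52, -1250.81). Target: (-1531, -2606). Remaining: Δeast = 725.52, Δnorth = -1355.19.
Bearing = atan2(725.52, -1355.19) mod 360° = 151.84°; distance = √((725.52)² + (-1355.19)²) = 1537.179 m.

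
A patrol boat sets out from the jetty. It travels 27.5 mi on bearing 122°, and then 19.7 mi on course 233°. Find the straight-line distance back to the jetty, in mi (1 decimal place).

27.5 mi

Leg 1 (122°, 27.5 mi): east 27.5 sin 122° = 23.32, north 27.5 cos 122° = -14.57
Leg 2 (233°, 19.7 mi): east 19.7 sin 233° = -15.73, north 19.7 cos 233° = -11.86
Net: 7.59 east, -26.43 north. Distance = √((7.59)² + (-26.43)²) = 27.496 mi.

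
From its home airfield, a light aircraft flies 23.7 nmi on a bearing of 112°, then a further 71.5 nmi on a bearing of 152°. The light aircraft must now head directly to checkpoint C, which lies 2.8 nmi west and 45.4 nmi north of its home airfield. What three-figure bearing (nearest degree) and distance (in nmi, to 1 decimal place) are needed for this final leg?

Leg 1 (112°, 23.7 nmi): east 23.7 sin 112° = 21.97, north 23.7 cos 112° = -8.88
Leg 2 (152°, 71.5 nmi): east 71.5 sin 152° = 33.57, north 71.5 cos 152° = -63.13
Current position: (55.54, -72.01). Target: (-2.8, 45.4). Remaining: Δeast = -58.34, Δnorth = 117.41.
Bearing = atan2(-58.34, 117.41) mod 360° = 333.58°; distance = √((-58.34)² + (117.41)²) = 131.105 nmi.

334°, 131.1 nmi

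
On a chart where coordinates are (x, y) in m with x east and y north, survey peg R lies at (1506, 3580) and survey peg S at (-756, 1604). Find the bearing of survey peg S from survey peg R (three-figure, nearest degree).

229°

Δeast = -756 − 1506 = -2262.00; Δnorth = 1604 − 3580 = -1976.00.
Bearing = atan2(Δeast, Δnorth) mod 360° = 228.86° ≈ 229°.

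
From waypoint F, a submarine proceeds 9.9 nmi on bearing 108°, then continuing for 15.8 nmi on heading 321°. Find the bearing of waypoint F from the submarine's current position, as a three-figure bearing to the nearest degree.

Leg 1 (108°, 9.9 nmi): east 9.9 sin 108° = 9.42, north 9.9 cos 108° = -3.06
Leg 2 (321°, 15.8 nmi): east 15.8 sin 321° = -9.94, north 15.8 cos 321° = 12.28
Net displacement: -0.53 east, 9.22 north. Direction back to start is (0.53, -9.22): bearing = atan2(0.53, -9.22) mod 360° = 176.72° ≈ 177°.

177°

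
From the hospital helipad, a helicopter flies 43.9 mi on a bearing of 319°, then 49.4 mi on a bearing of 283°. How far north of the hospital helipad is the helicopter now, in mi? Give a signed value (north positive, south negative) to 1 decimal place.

Leg 1 (319°, 43.9 mi): east 43.9 sin 319° = -28.80, north 43.9 cos 319° = 33.13
Leg 2 (283°, 49.4 mi): east 49.4 sin 283° = -48.13, north 49.4 cos 283° = 11.11
Net north component: 44.24 mi.

44.2 mi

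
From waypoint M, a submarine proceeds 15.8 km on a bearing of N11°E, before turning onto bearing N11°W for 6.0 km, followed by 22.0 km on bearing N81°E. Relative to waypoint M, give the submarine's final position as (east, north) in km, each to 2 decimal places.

(23.60, 24.84)

Leg 1 (N11°E, 15.8 km): east 15.8 sin 11° = 3.01, north 15.8 cos 11° = 15.51
Leg 2 (N11°W, 6.0 km): east 6.0 sin 349° = -1.14, north 6.0 cos 349° = 5.89
Leg 3 (N81°E, 22.0 km): east 22.0 sin 81° = 21.73, north 22.0 cos 81° = 3.44
Summing: 23.60 km east, 24.84 km north → (23.60, 24.84).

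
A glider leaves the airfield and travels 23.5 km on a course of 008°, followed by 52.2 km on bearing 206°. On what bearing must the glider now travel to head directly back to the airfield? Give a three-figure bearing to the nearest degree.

040°

Leg 1 (008°, 23.5 km): east 23.5 sin 8° = 3.27, north 23.5 cos 8° = 23.27
Leg 2 (206°, 52.2 km): east 52.2 sin 206° = -22.88, north 52.2 cos 206° = -46.92
Net displacement: -19.61 east, -23.65 north. Direction back to start is (19.61, 23.65): bearing = atan2(19.61, 23.65) mod 360° = 39.67° ≈ 040°.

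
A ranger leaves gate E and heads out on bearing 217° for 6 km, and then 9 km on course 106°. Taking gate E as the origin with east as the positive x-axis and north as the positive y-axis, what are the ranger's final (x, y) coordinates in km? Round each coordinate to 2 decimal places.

Leg 1 (217°, 6 km): east 6 sin 217° = -3.61, north 6 cos 217° = -4.79
Leg 2 (106°, 9 km): east 9 sin 106° = 8.65, north 9 cos 106° = -2.48
Summing: 5.04 km east, -7.27 km north → (5.04, -7.27).

(5.04, -7.27)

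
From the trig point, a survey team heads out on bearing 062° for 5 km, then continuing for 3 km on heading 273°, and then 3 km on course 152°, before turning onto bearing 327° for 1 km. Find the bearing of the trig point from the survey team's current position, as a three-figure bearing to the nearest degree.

Leg 1 (062°, 5 km): east 5 sin 62° = 4.41, north 5 cos 62° = 2.35
Leg 2 (273°, 3 km): east 3 sin 273° = -3.00, north 3 cos 273° = 0.16
Leg 3 (152°, 3 km): east 3 sin 152° = 1.41, north 3 cos 152° = -2.65
Leg 4 (327°, 1 km): east 1 sin 327° = -0.54, north 1 cos 327° = 0.84
Net displacement: 2.28 east, 0.69 north. Direction back to start is (-2.28, -0.69): bearing = atan2(-2.28, -0.69) mod 360° = 253.08° ≈ 253°.

253°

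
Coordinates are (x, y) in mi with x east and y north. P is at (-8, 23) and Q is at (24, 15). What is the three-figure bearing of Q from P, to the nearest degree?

104°

Δeast = 24 − -8 = 32.00; Δnorth = 15 − 23 = -8.00.
Bearing = atan2(Δeast, Δnorth) mod 360° = 104.04° ≈ 104°.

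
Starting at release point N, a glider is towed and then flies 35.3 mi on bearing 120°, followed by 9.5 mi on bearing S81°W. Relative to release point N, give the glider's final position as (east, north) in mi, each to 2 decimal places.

(21.19, -19.14)

Leg 1 (120°, 35.3 mi): east 35.3 sin 120° = 30.57, north 35.3 cos 120° = -17.65
Leg 2 (S81°W, 9.5 mi): east 9.5 sin 261° = -9.38, north 9.5 cos 261° = -1.49
Summing: 21.19 mi east, -19.14 mi north → (21.19, -19.14).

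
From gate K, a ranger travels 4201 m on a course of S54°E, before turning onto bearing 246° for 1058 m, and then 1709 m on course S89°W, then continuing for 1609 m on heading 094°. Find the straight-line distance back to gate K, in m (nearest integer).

Leg 1 (S54°E, 4201 m): east 4201 sin 126° = 3398.68, north 4201 cos 126° = -2469.29
Leg 2 (246°, 1058 m): east 1058 sin 246° = -966.53, north 1058 cos 246° = -430.33
Leg 3 (S89°W, 1709 m): east 1709 sin 269° = -1708.74, north 1709 cos 269° = -29.83
Leg 4 (094°, 1609 m): east 1609 sin 94° = 1605.08, north 1609 cos 94° = -112.24
Net: 2328.49 east, -3041.68 north. Distance = √((2328.49)² + (-3041.68)²) = 3830.622 m.

3831 m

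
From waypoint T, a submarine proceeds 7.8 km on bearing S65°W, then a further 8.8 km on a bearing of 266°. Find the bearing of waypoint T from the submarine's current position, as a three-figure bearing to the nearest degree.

076°

Leg 1 (S65°W, 7.8 km): east 7.8 sin 245° = -7.07, north 7.8 cos 245° = -3.30
Leg 2 (266°, 8.8 km): east 8.8 sin 266° = -8.78, north 8.8 cos 266° = -0.61
Net displacement: -15.85 east, -3.91 north. Direction back to start is (15.85, 3.91): bearing = atan2(15.85, 3.91) mod 360° = 76.14° ≈ 076°.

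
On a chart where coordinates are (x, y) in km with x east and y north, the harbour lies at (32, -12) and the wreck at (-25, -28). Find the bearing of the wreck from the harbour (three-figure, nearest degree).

Δeast = -25 − 32 = -57.00; Δnorth = -28 − -12 = -16.00.
Bearing = atan2(Δeast, Δnorth) mod 360° = 254.32° ≈ 254°.

254°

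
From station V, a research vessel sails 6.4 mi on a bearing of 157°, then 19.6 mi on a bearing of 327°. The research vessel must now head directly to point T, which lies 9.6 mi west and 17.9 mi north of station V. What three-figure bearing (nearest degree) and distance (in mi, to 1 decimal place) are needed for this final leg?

349°, 7.5 mi

Leg 1 (157°, 6.4 mi): east 6.4 sin 157° = 2.50, north 6.4 cos 157° = -5.89
Leg 2 (327°, 19.6 mi): east 19.6 sin 327° = -10.67, north 19.6 cos 327° = 16.44
Current position: (-8.17, 10.55). Target: (-9.6, 17.9). Remaining: Δeast = -1.43, Δnorth = 7.35.
Bearing = atan2(-1.43, 7.35) mod 360° = 349.03°; distance = √((-1.43)² + (7.35)²) = 7.490 mi.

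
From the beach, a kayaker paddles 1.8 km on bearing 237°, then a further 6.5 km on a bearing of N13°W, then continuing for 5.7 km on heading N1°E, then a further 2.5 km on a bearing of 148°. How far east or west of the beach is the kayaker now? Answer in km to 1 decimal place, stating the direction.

Leg 1 (237°, 1.8 km): east 1.8 sin 237° = -1.51, north 1.8 cos 237° = -0.98
Leg 2 (N13°W, 6.5 km): east 6.5 sin 347° = -1.46, north 6.5 cos 347° = 6.33
Leg 3 (N1°E, 5.7 km): east 5.7 sin 1° = 0.10, north 5.7 cos 1° = 5.70
Leg 4 (148°, 2.5 km): east 2.5 sin 148° = 1.32, north 2.5 cos 148° = -2.12
Net east component: -1.55 km.

1.5 km west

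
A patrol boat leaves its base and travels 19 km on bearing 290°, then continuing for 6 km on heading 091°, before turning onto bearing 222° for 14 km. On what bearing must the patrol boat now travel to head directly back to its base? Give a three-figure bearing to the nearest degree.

079°

Leg 1 (290°, 19 km): east 19 sin 290° = -17.85, north 19 cos 290° = 6.50
Leg 2 (091°, 6 km): east 6 sin 91° = 6.00, north 6 cos 91° = -0.10
Leg 3 (222°, 14 km): east 14 sin 222° = -9.37, north 14 cos 222° = -10.40
Net displacement: -21.22 east, -4.01 north. Direction back to start is (21.22, 4.01): bearing = atan2(21.22, 4.01) mod 360° = 79.30° ≈ 079°.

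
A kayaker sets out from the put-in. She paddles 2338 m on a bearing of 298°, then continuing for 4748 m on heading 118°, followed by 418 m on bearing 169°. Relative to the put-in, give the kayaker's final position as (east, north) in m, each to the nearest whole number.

(2208, -1542)

Leg 1 (298°, 2338 m): east 2338 sin 298° = -2064.33, north 2338 cos 298° = 1097.62
Leg 2 (118°, 4748 m): east 4748 sin 118° = 4192.24, north 4748 cos 118° = -2229.05
Leg 3 (169°, 418 m): east 418 sin 169° = 79.76, north 418 cos 169° = -410.32
Summing: 2207.66 m east, -1541.75 m north → (2208, -1542).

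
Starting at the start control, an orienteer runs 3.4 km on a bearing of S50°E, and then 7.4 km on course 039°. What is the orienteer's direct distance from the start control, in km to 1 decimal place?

8.1 km

Leg 1 (S50°E, 3.4 km): east 3.4 sin 130° = 2.60, north 3.4 cos 130° = -2.19
Leg 2 (039°, 7.4 km): east 7.4 sin 39° = 4.66, north 7.4 cos 39° = 5.75
Net: 7.26 east, 3.57 north. Distance = √((7.26)² + (3.57)²) = 8.090 km.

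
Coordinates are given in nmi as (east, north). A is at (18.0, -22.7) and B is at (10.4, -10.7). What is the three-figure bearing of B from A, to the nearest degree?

328°

Δeast = 10.4 − 18.0 = -7.60; Δnorth = -10.7 − -22.7 = 12.00.
Bearing = atan2(Δeast, Δnorth) mod 360° = 327.65° ≈ 328°.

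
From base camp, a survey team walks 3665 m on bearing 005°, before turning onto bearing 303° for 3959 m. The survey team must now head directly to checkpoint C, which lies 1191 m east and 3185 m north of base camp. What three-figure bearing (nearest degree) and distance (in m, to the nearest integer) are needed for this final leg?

Leg 1 (005°, 3665 m): east 3665 sin 5° = 319.43, north 3665 cos 5° = 3651.05
Leg 2 (303°, 3959 m): east 3959 sin 303° = -3320.30, north 3959 cos 303° = 2156.23
Current position: (-3000.87, 5807.28). Target: (1191, 3185). Remaining: Δeast = 4191.87, Δnorth = -2622.28.
Bearing = atan2(4191.87, -2622.28) mod 360° = 122.03°; distance = √((4191.87)² + (-2622.28)²) = 4944.505 m.

122°, 4945 m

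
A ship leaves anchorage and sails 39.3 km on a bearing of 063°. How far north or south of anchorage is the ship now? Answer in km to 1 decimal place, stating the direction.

Leg 1 (063°, 39.3 km): east 39.3 sin 63° = 35.02, north 39.3 cos 63° = 17.84
Net north component: 17.84 km.

17.8 km north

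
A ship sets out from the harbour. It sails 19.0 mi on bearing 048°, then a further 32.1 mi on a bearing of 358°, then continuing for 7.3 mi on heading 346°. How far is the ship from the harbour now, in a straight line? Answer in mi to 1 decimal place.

Leg 1 (048°, 19.0 mi): east 19.0 sin 48° = 14.12, north 19.0 cos 48° = 12.71
Leg 2 (358°, 32.1 mi): east 32.1 sin 358° = -1.12, north 32.1 cos 358° = 32.08
Leg 3 (346°, 7.3 mi): east 7.3 sin 346° = -1.77, north 7.3 cos 346° = 7.08
Net: 11.23 east, 51.88 north. Distance = √((11.23)² + (51.88)²) = 53.079 mi.

53.1 mi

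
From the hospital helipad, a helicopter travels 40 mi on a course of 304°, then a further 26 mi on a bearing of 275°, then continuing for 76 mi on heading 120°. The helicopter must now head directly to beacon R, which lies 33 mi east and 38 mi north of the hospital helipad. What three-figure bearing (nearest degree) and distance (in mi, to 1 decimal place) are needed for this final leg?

027°, 57.7 mi

Leg 1 (304°, 40 mi): east 40 sin 304° = -33.16, north 40 cos 304° = 22.37
Leg 2 (275°, 26 mi): east 26 sin 275° = -25.90, north 26 cos 275° = 2.27
Leg 3 (120°, 76 mi): east 76 sin 120° = 65.82, north 76 cos 120° = -38.00
Current position: (6.76, -13.37). Target: (33, 38). Remaining: Δeast = 26.24, Δnorth = 51.37.
Bearing = atan2(26.24, 51.37) mod 360° = 27.06°; distance = √((26.24)² + (51.37)²) = 57.683 mi.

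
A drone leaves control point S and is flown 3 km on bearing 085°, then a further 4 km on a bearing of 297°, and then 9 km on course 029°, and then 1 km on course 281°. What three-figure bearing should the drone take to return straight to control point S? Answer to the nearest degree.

Leg 1 (085°, 3 km): east 3 sin 85° = 2.99, north 3 cos 85° = 0.26
Leg 2 (297°, 4 km): east 4 sin 297° = -3.56, north 4 cos 297° = 1.82
Leg 3 (029°, 9 km): east 9 sin 29° = 4.36, north 9 cos 29° = 7.87
Leg 4 (281°, 1 km): east 1 sin 281° = -0.98, north 1 cos 281° = 0.19
Net displacement: 2.81 east, 10.14 north. Direction back to start is (-2.81, -10.14): bearing = atan2(-2.81, -10.14) mod 360° = 195.47° ≈ 195°.

195°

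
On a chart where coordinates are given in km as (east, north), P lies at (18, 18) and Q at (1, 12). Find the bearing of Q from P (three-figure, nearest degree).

251°

Δeast = 1 − 18 = -17.00; Δnorth = 12 − 18 = -6.00.
Bearing = atan2(Δeast, Δnorth) mod 360° = 250.56° ≈ 251°.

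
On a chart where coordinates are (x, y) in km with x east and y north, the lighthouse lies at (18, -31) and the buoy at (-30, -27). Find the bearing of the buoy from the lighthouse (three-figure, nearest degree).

Δeast = -30 − 18 = -48.00; Δnorth = -27 − -31 = 4.00.
Bearing = atan2(Δeast, Δnorth) mod 360° = 274.76° ≈ 275°.

275°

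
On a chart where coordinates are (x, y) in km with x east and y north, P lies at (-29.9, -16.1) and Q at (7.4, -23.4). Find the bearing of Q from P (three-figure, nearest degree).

Δeast = 7.4 − -29.9 = 37.30; Δnorth = -23.4 − -16.1 = -7.30.
Bearing = atan2(Δeast, Δnorth) mod 360° = 101.07° ≈ 101°.

101°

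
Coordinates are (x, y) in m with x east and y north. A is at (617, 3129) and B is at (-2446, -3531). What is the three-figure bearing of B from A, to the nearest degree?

205°

Δeast = -2446 − 617 = -3063.00; Δnorth = -3531 − 3129 = -6660.00.
Bearing = atan2(Δeast, Δnorth) mod 360° = 204.70° ≈ 205°.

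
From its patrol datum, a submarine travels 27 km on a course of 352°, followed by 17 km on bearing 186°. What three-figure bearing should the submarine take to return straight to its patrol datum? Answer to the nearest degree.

Leg 1 (352°, 27 km): east 27 sin 352° = -3.76, north 27 cos 352° = 26.74
Leg 2 (186°, 17 km): east 17 sin 186° = -1.78, north 17 cos 186° = -16.91
Net displacement: -5.53 east, 9.83 north. Direction back to start is (5.53, -9.83): bearing = atan2(5.53, -9.83) mod 360° = 150.62° ≈ 151°.

151°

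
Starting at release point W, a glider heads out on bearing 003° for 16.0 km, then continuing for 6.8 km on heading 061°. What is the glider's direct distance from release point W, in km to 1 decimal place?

20.4 km

Leg 1 (003°, 16.0 km): east 16.0 sin 3° = 0.84, north 16.0 cos 3° = 15.98
Leg 2 (061°, 6.8 km): east 6.8 sin 61° = 5.95, north 6.8 cos 61° = 3.30
Net: 6.78 east, 19.27 north. Distance = √((6.78)² + (19.27)²) = 20.434 km.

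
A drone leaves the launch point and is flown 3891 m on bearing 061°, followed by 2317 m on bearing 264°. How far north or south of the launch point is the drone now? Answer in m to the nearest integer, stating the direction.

Leg 1 (061°, 3891 m): east 3891 sin 61° = 3403.15, north 3891 cos 61° = 1886.39
Leg 2 (264°, 2317 m): east 2317 sin 264° = -2304.31, north 2317 cos 264° = -242.19
Net north component: 1644.20 m.

1644 m north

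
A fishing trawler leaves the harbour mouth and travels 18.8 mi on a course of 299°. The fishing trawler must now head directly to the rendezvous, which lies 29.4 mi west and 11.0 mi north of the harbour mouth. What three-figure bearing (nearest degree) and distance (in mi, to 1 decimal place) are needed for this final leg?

Leg 1 (299°, 18.8 mi): east 18.8 sin 299° = -16.44, north 18.8 cos 299° = 9.11
Current position: (-16.44, 9.11). Target: (-29.4, 11.0). Remaining: Δeast = -12.96, Δnorth = 1.89.
Bearing = atan2(-12.96, 1.89) mod 360° = 278.28°; distance = √((-12.96)² + (1.89)²) = 13.094 mi.

278°, 13.1 mi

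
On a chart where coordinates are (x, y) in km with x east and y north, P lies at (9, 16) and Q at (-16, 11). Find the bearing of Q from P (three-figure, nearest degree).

Δeast = -16 − 9 = -25.00; Δnorth = 11 − 16 = -5.00.
Bearing = atan2(Δeast, Δnorth) mod 360° = 258.69° ≈ 259°.

259°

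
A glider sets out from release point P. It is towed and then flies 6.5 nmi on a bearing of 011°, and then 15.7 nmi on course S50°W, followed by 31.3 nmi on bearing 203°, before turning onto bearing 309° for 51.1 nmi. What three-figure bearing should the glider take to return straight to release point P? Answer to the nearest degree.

Leg 1 (011°, 6.5 nmi): east 6.5 sin 11° = 1.24, north 6.5 cos 11° = 6.38
Leg 2 (S50°W, 15.7 nmi): east 15.7 sin 230° = -12.03, north 15.7 cos 230° = -10.09
Leg 3 (203°, 31.3 nmi): east 31.3 sin 203° = -12.23, north 31.3 cos 203° = -28.81
Leg 4 (309°, 51.1 nmi): east 51.1 sin 309° = -39.71, north 51.1 cos 309° = 32.16
Net displacement: -62.73 east, -0.36 north. Direction back to start is (62.73, 0.36): bearing = atan2(62.73, 0.36) mod 360° = 89.67° ≈ 090°.

090°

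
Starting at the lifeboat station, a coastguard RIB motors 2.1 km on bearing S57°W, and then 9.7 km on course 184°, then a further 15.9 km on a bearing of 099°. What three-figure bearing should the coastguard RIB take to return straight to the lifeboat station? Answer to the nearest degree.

Leg 1 (S57°W, 2.1 km): east 2.1 sin 237° = -1.76, north 2.1 cos 237° = -1.14
Leg 2 (184°, 9.7 km): east 9.7 sin 184° = -0.68, north 9.7 cos 184° = -9.68
Leg 3 (099°, 15.9 km): east 15.9 sin 99° = 15.70, north 15.9 cos 99° = -2.49
Net displacement: 13.27 east, -13.31 north. Direction back to start is (-13.27, 13.31): bearing = atan2(-13.27, 13.31) mod 360° = 315.09° ≈ 315°.

315°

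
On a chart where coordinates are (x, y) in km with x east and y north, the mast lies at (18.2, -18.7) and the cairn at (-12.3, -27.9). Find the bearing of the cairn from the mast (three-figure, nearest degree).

Δeast = -12.3 − 18.2 = -30.50; Δnorth = -27.9 − -18.7 = -9.20.
Bearing = atan2(Δeast, Δnorth) mod 360° = 253.21° ≈ 253°.

253°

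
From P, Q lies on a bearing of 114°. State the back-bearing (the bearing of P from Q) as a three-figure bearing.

Back-bearing = 114° + 180° = 294°.

294°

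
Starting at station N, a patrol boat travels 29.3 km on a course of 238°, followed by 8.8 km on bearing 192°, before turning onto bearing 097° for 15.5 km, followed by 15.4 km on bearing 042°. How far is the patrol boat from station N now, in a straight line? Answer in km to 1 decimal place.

14.6 km

Leg 1 (238°, 29.3 km): east 29.3 sin 238° = -24.85, north 29.3 cos 238° = -15.53
Leg 2 (192°, 8.8 km): east 8.8 sin 192° = -1.83, north 8.8 cos 192° = -8.61
Leg 3 (097°, 15.5 km): east 15.5 sin 97° = 15.38, north 15.5 cos 97° = -1.89
Leg 4 (042°, 15.4 km): east 15.4 sin 42° = 10.30, north 15.4 cos 42° = 11.44
Net: -0.99 east, -14.58 north. Distance = √((-0.99)² + (-14.58)²) = 14.612 km.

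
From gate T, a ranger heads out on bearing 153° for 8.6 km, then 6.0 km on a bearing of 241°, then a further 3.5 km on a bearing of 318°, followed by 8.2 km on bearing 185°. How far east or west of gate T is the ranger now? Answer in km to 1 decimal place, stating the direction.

Leg 1 (153°, 8.6 km): east 8.6 sin 153° = 3.90, north 8.6 cos 153° = -7.66
Leg 2 (241°, 6.0 km): east 6.0 sin 241° = -5.25, north 6.0 cos 241° = -2.91
Leg 3 (318°, 3.5 km): east 3.5 sin 318° = -2.34, north 3.5 cos 318° = 2.60
Leg 4 (185°, 8.2 km): east 8.2 sin 185° = -0.71, north 8.2 cos 185° = -8.17
Net east component: -4.40 km.

4.4 km west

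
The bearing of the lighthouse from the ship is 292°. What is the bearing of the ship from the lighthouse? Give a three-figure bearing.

112°

Back-bearing = 292° − 180° = 112°.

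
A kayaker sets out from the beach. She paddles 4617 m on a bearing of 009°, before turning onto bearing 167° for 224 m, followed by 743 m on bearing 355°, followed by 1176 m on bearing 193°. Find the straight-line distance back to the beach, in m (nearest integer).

Leg 1 (009°, 4617 m): east 4617 sin 9° = 722.26, north 4617 cos 9° = 4560.16
Leg 2 (167°, 224 m): east 224 sin 167° = 50.39, north 224 cos 167° = -218.26
Leg 3 (355°, 743 m): east 743 sin 355° = -64.76, north 743 cos 355° = 740.17
Leg 4 (193°, 1176 m): east 1176 sin 193° = -264.54, north 1176 cos 193° = -1145.86
Net: 443.35 east, 3936.21 north. Distance = √((443.35)² + (3936.21)²) = 3961.101 m.

3961 m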